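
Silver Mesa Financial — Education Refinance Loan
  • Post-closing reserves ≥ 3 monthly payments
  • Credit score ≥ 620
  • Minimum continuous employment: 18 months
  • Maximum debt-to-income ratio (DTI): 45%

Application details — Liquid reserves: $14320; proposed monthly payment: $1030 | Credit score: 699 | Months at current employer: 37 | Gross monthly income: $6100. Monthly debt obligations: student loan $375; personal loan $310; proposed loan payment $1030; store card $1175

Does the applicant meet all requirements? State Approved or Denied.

Denied

Reserves = 14,320/1,030 = 13.9 months ≥ 3
Credit score 699 ≥ 620 (meets)
Employment 37 ≥ 18 months
Total monthly debts = (375 + 310 + 1,030 + 1,175) = 2,890. DTI = 2,890/6,100 = 47.4% > 45%
Fails on DTI.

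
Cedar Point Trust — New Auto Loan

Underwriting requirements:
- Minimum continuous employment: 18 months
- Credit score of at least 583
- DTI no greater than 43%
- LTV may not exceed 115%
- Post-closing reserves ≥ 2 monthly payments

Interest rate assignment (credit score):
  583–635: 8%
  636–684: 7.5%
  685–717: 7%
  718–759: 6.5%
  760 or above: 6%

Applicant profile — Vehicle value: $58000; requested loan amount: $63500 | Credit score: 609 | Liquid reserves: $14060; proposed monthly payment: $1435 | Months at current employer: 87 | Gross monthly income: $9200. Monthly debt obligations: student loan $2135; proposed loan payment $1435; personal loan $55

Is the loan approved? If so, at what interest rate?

Approved at 8%

Credit score 609 ≥ 583 (meets minimum)
Loan-to-value = 63,500/58,000 = 109.5% — pass (115% max)
Employment 87 ≥ 18 months
Reserves: 14,060 ÷ 1,435 = 9.8 months (meets 2-month minimum)
Total monthly debts = (2,135 + 1,435 + 55) = 3,625. Debt-to-income = 3,625/9,200 = 39.4% — meets 43% limit
All requirements met. Score 609 falls in the 583–635 tier → 8%.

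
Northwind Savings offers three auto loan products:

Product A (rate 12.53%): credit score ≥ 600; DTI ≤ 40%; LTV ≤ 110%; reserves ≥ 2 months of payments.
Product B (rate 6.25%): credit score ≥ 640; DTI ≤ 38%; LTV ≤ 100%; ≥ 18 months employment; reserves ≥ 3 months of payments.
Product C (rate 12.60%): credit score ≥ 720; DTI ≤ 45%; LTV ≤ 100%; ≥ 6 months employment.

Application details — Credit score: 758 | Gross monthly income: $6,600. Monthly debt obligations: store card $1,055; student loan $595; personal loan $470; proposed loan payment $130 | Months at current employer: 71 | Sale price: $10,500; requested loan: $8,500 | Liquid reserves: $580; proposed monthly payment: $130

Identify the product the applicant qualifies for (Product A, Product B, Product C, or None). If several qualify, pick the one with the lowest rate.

Total debts = (1,055 + 595 + 470 + 130) = 2,250; DTI = 2,250/6,600 = 34.1%.
LTV = 8,500/10,500 = 81%.
Reserves = 580/130 = 4.5 months.
Product A: score 758 ≥ 600; DTI 34.1% ≤ 40%; LTV 81% ≤ 110%; reserves 4.5 ≥ 2 mo → qualifies.
Product B: score 758 ≥ 640; DTI 34.1% ≤ 38%; LTV 81% ≤ 100%; employment 71 ≥ 18 mo; reserves 4.5 ≥ 3 mo → qualifies.
Product C: score 758 ≥ 720; DTI 34.1% ≤ 45%; LTV 81% ≤ 100%; employment 71 ≥ 6 mo → qualifies.
Qualifying: Product A, Product B, Product C. Lowest rate is 6.25% → Product B.

Product B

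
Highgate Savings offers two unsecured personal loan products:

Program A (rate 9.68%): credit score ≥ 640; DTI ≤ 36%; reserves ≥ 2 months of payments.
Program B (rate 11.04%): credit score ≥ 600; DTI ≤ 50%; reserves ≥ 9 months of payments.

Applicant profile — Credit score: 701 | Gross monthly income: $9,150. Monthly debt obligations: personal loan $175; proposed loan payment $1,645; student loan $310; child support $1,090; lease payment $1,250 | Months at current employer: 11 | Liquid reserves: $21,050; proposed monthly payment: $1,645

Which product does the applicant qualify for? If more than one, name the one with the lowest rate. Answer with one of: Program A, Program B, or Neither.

Total debts = (175 + 1,645 + 310 + 1,090 + 1,250) = 4,470; DTI = 4,470/9,150 = 48.9%.
Reserves = 21,050/1,645 = 12.8 months.
Program A: score 701 ≥ 640; DTI 48.9% > 36%; reserves 12.8 ≥ 2 mo → does not qualify.
Program B: score 701 ≥ 600; DTI 48.9% ≤ 50%; reserves 12.8 ≥ 9 mo → qualifies.

Program B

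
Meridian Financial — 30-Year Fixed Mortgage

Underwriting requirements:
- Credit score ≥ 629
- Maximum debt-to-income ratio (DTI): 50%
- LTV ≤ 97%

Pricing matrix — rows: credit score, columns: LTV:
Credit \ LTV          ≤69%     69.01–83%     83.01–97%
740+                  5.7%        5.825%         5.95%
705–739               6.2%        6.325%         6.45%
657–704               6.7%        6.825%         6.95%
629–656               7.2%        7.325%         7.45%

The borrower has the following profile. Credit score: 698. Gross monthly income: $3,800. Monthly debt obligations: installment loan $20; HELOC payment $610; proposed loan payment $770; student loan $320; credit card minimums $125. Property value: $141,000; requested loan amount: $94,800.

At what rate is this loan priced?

6.7%

Credit score 698 ≥ 629; Total monthly debts = (20 + 610 + 770 + 320 + 125) = 1,845. DTI: 1,845 ÷ 3,800 = 48.6%, within the 50% cap
LTV = 94,800/141,000 = 67.2% ≤ 97%
Credit 698 → row 657–704; LTV 67.2% → column ≤69%. Grid cell → 6.7%.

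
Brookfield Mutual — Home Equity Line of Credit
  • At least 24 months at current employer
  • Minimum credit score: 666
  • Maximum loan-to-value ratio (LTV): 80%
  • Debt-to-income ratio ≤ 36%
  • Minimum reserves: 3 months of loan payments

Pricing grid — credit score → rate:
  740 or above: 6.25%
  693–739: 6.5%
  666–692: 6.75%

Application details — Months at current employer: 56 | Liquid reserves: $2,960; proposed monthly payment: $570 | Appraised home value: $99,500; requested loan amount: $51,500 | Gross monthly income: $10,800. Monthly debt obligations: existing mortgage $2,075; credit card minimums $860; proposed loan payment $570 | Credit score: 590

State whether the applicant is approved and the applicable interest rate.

Denied

Credit score 590 < 666 (below minimum)
Total monthly debts = (2,075 + 860 + 570) = 3,505. Debt-to-income = 3,505/10,800 = 32.5% — meets 36% limit
Reserves: 2,960 ÷ 570 = 5.2 months (meets 3-month minimum)
Employment 56 ≥ 24 months
LTV = 51,500/99,500 = 51.8% ≤ 80%
Not all requirements met → denied.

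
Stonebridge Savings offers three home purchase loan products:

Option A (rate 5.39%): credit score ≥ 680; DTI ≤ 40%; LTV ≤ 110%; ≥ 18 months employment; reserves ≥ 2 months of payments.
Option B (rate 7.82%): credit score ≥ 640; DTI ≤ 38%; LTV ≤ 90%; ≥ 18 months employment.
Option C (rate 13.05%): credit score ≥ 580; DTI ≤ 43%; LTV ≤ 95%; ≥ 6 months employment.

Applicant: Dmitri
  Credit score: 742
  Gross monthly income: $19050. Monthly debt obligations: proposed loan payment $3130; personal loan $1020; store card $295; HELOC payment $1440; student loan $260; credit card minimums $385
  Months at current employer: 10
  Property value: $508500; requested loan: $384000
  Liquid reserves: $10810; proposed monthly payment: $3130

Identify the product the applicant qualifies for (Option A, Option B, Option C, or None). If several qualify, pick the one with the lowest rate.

Option C

Total debts = (3,130 + 1,020 + 295 + 1,440 + 260 + 385) = 6,530; DTI = 6,530/19,050 = 34.3%.
LTV = 384,000/508,500 = 75.5%.
Reserves = 10,810/3,130 = 3.5 months.
Option A: score 742 ≥ 680; DTI 34.3% ≤ 40%; LTV 75.5% ≤ 110%; employment 10 < 18 mo; reserves 3.5 ≥ 2 mo → does not qualify.
Option B: score 742 ≥ 640; DTI 34.3% ≤ 38%; LTV 75.5% ≤ 90%; employment 10 < 18 mo → does not qualify.
Option C: score 742 ≥ 580; DTI 34.3% ≤ 43%; LTV 75.5% ≤ 95%; employment 10 ≥ 6 mo → qualifies.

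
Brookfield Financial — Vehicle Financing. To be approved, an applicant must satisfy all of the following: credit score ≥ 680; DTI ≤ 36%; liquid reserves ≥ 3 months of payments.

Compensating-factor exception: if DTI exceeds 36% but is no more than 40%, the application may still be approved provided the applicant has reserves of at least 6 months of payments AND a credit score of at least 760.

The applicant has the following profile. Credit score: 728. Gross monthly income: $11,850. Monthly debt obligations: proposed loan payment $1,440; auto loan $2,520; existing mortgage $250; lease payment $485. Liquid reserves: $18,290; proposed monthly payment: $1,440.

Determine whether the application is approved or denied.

Denied

Credit score 728 ≥ 680 (meets base)
Total debts = (1,440 + 2,520 + 250 + 485) = 4,695. DTI = 4,695/11,850 = 39.6% > 36% — standard DTI limit exceeded.
Liquid reserves cover 18,290/1,440 = 12.7 months — ≥ 3 required
DTI 39.6% is within the 36%–40% exception band; checking compensating factors.
Reserves 12.7 ≥ 6 months; credit score 728 < 760.
Compensating-factor requirement not fully met.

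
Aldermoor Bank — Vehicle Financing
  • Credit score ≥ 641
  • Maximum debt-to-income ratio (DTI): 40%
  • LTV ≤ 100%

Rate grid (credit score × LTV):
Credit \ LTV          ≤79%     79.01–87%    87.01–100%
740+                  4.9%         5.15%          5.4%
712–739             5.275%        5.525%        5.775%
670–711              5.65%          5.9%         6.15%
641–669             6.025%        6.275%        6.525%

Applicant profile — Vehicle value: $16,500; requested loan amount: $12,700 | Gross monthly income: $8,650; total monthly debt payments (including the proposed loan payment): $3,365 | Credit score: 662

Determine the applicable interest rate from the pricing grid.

Credit score 662 ≥ 641; Debt-to-income = 3,365/8,650 = 38.9% — meets 40% limit
Loan-to-value = 12,700/16,500 = 77% — pass (100% max)
Credit 662 → row 641–669; LTV 77% → column ≤79%. Grid cell → 6.025%.

6.025%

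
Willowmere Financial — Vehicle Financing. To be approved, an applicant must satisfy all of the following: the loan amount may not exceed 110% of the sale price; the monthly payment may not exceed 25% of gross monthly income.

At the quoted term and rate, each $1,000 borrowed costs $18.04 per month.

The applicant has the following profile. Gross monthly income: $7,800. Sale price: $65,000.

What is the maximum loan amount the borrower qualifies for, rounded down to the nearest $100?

$71,500

Payment cap: 25% × $7,800 = $1,950/month.
At $18.04 per $1,000, that supports 1,950/18.04 × 1,000 ≈ $108,093 → $108,000.
LTV cap: 110% × $65,000 = $71,500 → $71,500.
Binding constraint: loan-to-value.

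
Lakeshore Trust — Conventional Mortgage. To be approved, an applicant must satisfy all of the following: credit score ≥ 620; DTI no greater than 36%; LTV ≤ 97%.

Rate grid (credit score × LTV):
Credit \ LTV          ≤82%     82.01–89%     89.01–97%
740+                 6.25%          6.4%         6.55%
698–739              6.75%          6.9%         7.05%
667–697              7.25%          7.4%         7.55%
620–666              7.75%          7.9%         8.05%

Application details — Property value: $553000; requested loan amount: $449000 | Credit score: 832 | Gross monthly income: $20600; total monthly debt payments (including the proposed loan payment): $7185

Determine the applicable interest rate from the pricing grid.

6.25%

Credit score 832 ≥ 620; Debt-to-income = 7,185/20,600 = 34.9% — meets 36% limit
Loan-to-value = 449,000/553,000 = 81.2% — pass (97% max)
Row: 832 falls in 740+. Column: 81.2% falls in ≤82%. Rate = 6.25%.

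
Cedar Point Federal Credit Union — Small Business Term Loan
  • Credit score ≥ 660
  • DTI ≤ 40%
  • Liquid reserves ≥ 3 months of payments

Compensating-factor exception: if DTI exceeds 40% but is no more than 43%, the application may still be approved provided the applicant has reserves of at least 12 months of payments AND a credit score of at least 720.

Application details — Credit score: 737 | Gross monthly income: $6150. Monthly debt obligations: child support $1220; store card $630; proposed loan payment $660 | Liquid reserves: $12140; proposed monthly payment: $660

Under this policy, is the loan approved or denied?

Credit score 737 ≥ 660 (meets base)
Total debts = (1,220 + 630 + 660) = 2,510. DTI = 2,510/6,150 = 40.8% > 40% — standard DTI limit exceeded.
Reserves = 12,140/660 = 18.4 months ≥ 3
40.8% falls in the override range (40%–43%), so the compensating-factor test applies.
Override check — reserves: 18.4 mo (ok); score: 737 (ok).
Both compensating conditions met → exception applies.

Approved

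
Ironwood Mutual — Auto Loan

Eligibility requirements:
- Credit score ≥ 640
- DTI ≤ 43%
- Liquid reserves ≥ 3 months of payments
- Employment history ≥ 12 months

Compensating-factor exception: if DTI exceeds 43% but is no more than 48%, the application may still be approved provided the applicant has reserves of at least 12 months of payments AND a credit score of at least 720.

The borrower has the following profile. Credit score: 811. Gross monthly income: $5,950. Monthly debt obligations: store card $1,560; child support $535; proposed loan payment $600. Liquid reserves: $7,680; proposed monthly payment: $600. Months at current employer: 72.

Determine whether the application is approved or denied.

Approved

Credit score 811 ≥ 640 (meets base)
Total debts = (1,560 + 535 + 600) = 2,695. DTI: 2,695 ÷ 5,950 = 45.3%, over the 43% base limit.
Reserves: 7,680 ÷ 600 = 12.8 months (meets 3-month minimum)
Employment 72 ≥ 12 months
DTI 45.3% is within the 43%–48% exception band; checking compensating factors.
Reserves 12.8 ≥ 12 months; credit score 811 ≥ 720.
Both override conditions satisfied; DTI exception granted.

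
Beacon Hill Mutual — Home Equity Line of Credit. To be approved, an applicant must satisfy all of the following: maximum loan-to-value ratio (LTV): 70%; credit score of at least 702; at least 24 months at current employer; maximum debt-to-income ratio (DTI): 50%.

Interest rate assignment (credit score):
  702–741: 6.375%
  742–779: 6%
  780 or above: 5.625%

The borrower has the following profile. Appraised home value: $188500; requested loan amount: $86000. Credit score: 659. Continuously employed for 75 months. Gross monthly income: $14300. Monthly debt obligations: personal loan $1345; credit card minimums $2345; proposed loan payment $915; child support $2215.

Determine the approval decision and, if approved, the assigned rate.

Credit score 659 < 702 (below minimum)
Loan-to-value = 86,000/188,500 = 45.6% — pass (70% max)
Employment 75 ≥ 24 months
Total monthly debts = (1,345 + 2,345 + 915 + 2,215) = 6,820. DTI = 6,820/14,300 = 47.7% ≤ 50%
Not all requirements met → denied.

Denied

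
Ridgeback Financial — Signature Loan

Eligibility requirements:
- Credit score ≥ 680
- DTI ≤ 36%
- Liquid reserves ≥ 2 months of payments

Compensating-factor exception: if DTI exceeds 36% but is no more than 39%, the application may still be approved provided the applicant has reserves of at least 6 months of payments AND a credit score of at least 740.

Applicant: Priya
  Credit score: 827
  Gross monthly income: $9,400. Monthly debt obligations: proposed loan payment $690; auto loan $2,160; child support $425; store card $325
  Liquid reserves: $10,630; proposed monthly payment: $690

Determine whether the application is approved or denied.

Approved

Credit score 827 ≥ 680 (meets base)
Total debts = (690 + 2,160 + 425 + 325) = 3,600. DTI = 3,600/9,400 = 38.3% > 36% — standard DTI limit exceeded.
Liquid reserves cover 10,630/690 = 15.4 months — ≥ 2 required
38.3% falls in the override range (36%–39%), so the compensating-factor test applies.
Reserves 15.4 ≥ 6 months; credit score 827 ≥ 740.
Both override conditions satisfied; DTI exception granted.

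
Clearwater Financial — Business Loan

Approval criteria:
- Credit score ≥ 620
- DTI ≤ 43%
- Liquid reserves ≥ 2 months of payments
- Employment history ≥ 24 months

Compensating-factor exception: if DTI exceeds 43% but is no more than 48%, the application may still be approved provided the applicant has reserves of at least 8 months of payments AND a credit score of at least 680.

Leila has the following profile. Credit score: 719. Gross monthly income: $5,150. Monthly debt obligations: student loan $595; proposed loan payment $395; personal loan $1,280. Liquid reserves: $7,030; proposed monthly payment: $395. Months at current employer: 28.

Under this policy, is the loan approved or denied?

Credit score 719 ≥ 620 (meets base)
Total debts = (595 + 395 + 1,280) = 2,270. DTI = 2,270/5,150 = 44.1% > 43% — standard DTI limit exceeded.
Reserves: 7,030 ÷ 395 = 17.8 months (meets 2-month minimum)
Employment 28 ≥ 24 months
DTI 44.1% is within the 43%–48% exception band; checking compensating factors.
Override check — reserves: 17.8 mo (ok); score: 719 (ok).
Both compensating conditions met → exception applies.

Approved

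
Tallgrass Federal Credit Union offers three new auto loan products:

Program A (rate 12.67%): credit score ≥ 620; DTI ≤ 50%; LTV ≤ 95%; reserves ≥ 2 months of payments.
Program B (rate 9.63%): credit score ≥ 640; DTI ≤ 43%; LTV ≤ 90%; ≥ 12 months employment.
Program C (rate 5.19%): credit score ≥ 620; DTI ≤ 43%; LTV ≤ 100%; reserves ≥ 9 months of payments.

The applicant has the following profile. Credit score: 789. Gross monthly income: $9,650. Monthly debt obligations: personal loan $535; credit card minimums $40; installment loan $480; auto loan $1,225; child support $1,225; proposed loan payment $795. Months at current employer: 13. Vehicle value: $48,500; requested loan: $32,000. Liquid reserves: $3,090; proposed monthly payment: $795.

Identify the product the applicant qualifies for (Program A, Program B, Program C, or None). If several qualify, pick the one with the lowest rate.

Total debts = (535 + 40 + 480 + 1,225 + 1,225 + 795) = 4,300; DTI = 4,300/9,650 = 44.6%.
LTV = 32,000/48,500 = 66%.
Reserves = 3,090/795 = 3.9 months.
Program A: score 789 ≥ 620; DTI 44.6% ≤ 50%; LTV 66% ≤ 95%; reserves 3.9 ≥ 2 mo → qualifies.
Program B: score 789 ≥ 640; DTI 44.6% > 43%; LTV 66% ≤ 90%; employment 13 ≥ 12 mo → does not qualify.
Program C: score 789 ≥ 620; DTI 44.6% > 43%; LTV 66% ≤ 100%; reserves 3.9 < 9 mo → does not qualify.

Program A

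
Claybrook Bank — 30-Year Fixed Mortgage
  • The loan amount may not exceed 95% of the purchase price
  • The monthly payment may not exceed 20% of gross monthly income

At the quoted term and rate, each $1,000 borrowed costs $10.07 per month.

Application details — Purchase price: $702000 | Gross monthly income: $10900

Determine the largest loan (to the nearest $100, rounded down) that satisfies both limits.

$216,400

Payment cap: 20% × $10,900 = $2,180/month.
At $10.07 per $1,000, that supports 2,180/10.07 × 1,000 ≈ $216,484 → $216,400.
LTV cap: 95% × $702,000 = $666,900 → $666,900.
Binding constraint: payment-to-income.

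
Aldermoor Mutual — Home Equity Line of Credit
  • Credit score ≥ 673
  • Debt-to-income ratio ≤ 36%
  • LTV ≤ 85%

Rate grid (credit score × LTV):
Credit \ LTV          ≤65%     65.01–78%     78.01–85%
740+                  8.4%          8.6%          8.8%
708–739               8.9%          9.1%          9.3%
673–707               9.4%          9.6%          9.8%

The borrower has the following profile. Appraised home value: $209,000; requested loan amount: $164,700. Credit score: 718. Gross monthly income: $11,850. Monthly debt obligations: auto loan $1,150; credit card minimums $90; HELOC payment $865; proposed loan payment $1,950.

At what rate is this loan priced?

Credit score 718 ≥ 673; Total monthly debts = (1,150 + 90 + 865 + 1,950) = 4,055. DTI: 4,055 ÷ 11,850 = 34.2%, within the 36% cap
Loan-to-value = 164,700/209,000 = 78.8% — pass (85% max)
Score 718 is in the 708–739 band; LTV 78.8% is in the 78.01–85% band → 9.3%.

9.3%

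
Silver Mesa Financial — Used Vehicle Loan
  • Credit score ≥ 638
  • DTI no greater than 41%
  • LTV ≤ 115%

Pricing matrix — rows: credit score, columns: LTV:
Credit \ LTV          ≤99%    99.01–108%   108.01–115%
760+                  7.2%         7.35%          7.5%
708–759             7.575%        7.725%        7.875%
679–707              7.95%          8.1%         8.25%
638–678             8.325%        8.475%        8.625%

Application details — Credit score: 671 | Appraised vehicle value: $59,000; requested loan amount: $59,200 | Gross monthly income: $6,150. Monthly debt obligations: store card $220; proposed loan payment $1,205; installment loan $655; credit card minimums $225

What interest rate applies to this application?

8.475%

Credit score 671 ≥ 638; Total monthly debts = (220 + 1,205 + 655 + 225) = 2,305. DTI: 2,305 ÷ 6,150 = 37.5%, within the 41% cap
LTV: 59,200 ÷ 59,000 = 100.3%, within 115% cap
Credit 671 → row 638–678; LTV 100.3% → column 99.01–108%. Grid cell → 8.475%.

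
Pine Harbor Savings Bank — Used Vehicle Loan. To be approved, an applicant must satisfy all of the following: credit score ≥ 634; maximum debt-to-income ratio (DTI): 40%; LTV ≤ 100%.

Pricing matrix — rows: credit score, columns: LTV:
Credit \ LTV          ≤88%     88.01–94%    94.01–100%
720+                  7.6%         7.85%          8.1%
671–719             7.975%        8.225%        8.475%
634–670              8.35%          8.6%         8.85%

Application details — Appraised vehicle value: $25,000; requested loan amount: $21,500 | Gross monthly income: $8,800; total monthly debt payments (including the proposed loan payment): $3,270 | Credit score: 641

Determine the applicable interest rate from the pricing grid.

Credit score 641 ≥ 634; Debt-to-income = 3,270/8,800 = 37.2% — meets 40% limit
Loan-to-value = 21,500/25,000 = 86% — pass (100% max)
Row: 641 falls in 634–670. Column: 86% falls in ≤88%. Rate = 8.35%.

8.35%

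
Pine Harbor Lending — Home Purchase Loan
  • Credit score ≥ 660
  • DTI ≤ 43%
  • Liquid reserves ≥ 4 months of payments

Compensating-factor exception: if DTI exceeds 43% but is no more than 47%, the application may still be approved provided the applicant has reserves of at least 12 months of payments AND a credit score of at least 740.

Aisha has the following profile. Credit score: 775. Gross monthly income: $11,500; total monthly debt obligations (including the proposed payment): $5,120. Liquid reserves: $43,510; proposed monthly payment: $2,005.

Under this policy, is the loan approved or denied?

Approved

Credit score 775 ≥ 660 (meets base)
DTI: 5,120 ÷ 11,500 = 44.5%, over the 43% base limit.
Liquid reserves cover 43,510/2,005 = 21.7 months — ≥ 4 required
44.5% falls in the override range (43%–47%), so the compensating-factor test applies.
Reserves 21.7 ≥ 12 months; credit score 775 ≥ 740.
Both override conditions satisfied; DTI exception granted.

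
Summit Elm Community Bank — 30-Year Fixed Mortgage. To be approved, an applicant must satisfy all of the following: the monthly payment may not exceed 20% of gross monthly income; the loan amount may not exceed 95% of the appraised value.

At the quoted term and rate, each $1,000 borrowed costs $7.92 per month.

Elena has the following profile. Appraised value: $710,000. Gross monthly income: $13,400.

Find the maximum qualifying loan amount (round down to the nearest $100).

Payment cap: 20% × $13,400 = $2,680/month.
At $7.92 per $1,000, that supports 2,680/7.92 × 1,000 ≈ $338,383 → $338,300.
LTV cap: 95% × $710,000 = $674,500 → $674,500.
Binding constraint: payment-to-income.

$338,300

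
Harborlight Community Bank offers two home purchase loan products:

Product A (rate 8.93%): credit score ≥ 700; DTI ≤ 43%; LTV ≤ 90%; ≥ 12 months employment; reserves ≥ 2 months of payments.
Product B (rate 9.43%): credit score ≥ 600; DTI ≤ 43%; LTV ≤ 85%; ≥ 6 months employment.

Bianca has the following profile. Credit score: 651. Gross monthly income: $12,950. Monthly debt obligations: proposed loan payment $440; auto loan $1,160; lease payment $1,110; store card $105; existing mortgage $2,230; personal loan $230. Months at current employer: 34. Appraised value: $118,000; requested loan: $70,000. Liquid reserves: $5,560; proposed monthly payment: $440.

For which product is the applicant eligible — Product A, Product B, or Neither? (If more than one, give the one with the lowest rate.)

Total debts = (440 + 1,160 + 1,110 + 105 + 2,230 + 230) = 5,275; DTI = 5,275/12,950 = 40.7%.
LTV = 70,000/118,000 = 59.3%.
Reserves = 5,560/440 = 12.6 months.
Product A: score 651 < 700; DTI 40.7% ≤ 43%; LTV 59.3% ≤ 90%; employment 34 ≥ 12 mo; reserves 12.6 ≥ 2 mo → does not qualify.
Product B: score 651 ≥ 600; DTI 40.7% ≤ 43%; LTV 59.3% ≤ 85%; employment 34 ≥ 6 mo → qualifies.

Product B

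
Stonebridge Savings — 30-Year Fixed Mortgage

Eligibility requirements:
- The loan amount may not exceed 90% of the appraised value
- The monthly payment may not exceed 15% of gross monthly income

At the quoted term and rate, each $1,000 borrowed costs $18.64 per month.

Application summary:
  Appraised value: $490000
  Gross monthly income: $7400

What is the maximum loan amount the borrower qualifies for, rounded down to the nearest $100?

Payment cap: 15% × $7,400 = $1,110/month.
At $18.64 per $1,000, that supports 1,110/18.64 × 1,000 ≈ $59,549 → $59,500.
LTV cap: 90% × $490,000 = $441,000 → $441,000.
Binding constraint: payment-to-income.

$59,500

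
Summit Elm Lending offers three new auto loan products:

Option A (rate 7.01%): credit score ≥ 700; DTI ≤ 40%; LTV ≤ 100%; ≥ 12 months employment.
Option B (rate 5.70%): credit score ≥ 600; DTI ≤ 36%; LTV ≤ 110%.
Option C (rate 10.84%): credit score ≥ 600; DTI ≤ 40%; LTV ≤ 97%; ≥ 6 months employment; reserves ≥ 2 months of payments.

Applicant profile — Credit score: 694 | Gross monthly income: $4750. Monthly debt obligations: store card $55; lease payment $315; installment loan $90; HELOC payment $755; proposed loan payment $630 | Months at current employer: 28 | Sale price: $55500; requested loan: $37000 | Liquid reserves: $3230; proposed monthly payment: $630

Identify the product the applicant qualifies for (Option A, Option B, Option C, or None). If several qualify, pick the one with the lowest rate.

Option C

Total debts = (55 + 315 + 90 + 755 + 630) = 1,845; DTI = 1,845/4,750 = 38.8%.
LTV = 37,000/55,500 = 66.7%.
Reserves = 3,230/630 = 5.1 months.
Option A: score 694 < 700; DTI 38.8% ≤ 40%; LTV 66.7% ≤ 100%; employment 28 ≥ 12 mo → does not qualify.
Option B: score 694 ≥ 600; DTI 38.8% > 36%; LTV 66.7% ≤ 110% → does not qualify.
Option C: score 694 ≥ 600; DTI 38.8% ≤ 40%; LTV 66.7% ≤ 97%; employment 28 ≥ 6 mo; reserves 5.1 ≥ 2 mo → qualifies.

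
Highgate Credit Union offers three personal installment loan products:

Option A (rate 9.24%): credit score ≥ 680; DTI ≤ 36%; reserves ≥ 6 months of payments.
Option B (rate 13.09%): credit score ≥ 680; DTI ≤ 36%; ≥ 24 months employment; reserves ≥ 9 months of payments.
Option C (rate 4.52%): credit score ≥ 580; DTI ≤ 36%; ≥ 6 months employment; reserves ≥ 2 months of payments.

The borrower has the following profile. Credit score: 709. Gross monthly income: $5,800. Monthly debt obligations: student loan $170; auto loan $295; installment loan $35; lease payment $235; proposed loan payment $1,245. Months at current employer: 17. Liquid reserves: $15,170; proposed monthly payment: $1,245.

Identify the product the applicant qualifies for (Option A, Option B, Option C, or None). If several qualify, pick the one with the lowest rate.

Total debts = (170 + 295 + 35 + 235 + 1,245) = 1,980; DTI = 1,980/5,800 = 34.1%.
Reserves = 15,170/1,245 = 12.2 months.
Option A: score 709 ≥ 680; DTI 34.1% ≤ 36%; reserves 12.2 ≥ 6 mo → qualifies.
Option B: score 709 ≥ 680; DTI 34.1% ≤ 36%; employment 17 < 24 mo; reserves 12.2 ≥ 9 mo → does not qualify.
Option C: score 709 ≥ 580; DTI 34.1% ≤ 36%; employment 17 ≥ 6 mo; reserves 12.2 ≥ 2 mo → qualifies.
Qualifying: Option A, Option C. Lowest rate is 4.52% → Option C.

Option C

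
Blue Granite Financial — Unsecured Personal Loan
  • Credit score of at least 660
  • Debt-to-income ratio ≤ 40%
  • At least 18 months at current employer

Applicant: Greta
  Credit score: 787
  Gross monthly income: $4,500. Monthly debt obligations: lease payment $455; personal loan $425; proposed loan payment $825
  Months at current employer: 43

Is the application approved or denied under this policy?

Approved

Credit score 787 ≥ 660 (meets)
Total monthly debts = (455 + 425 + 825) = 1,705. DTI: 1,705 ÷ 4,500 = 37.9%, within the 40% cap
Employment 43 ≥ 18 months
All criteria satisfied.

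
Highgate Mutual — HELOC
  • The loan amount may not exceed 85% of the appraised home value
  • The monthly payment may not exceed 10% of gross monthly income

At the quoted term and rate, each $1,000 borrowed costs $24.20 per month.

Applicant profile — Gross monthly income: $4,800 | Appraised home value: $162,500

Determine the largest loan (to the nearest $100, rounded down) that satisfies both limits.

$19,800

Payment cap: 10% × $4,800 = $480/month.
At $24.20 per $1,000, that supports 480/24.20 × 1,000 ≈ $19,834 → $19,800.
LTV cap: 85% × $162,500 = $138,125 → $138,100.
Binding constraint: payment-to-income.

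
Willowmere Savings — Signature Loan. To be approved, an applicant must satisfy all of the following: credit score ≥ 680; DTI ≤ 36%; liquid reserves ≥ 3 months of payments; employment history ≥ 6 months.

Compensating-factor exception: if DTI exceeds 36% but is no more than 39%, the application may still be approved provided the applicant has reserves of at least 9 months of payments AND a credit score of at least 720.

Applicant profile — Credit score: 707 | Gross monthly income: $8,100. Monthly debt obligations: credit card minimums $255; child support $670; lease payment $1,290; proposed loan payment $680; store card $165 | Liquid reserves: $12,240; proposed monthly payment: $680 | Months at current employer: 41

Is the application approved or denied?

Denied

Credit score 707 ≥ 680 (meets base)
Total debts = (255 + 670 + 1,290 + 680 + 165) = 3,060. DTI = 3,060/8,100 = 37.8% > 36% — standard DTI limit exceeded.
Reserves: 12,240 ÷ 680 = 18.0 months (meets 3-month minimum)
Employment 41 ≥ 6 months
DTI 37.8% is within the 36%–39% exception band; checking compensating factors.
Override check — reserves: 18.0 mo (ok); score: 707 (below 720).
Override conditions not both satisfied; exception does not apply.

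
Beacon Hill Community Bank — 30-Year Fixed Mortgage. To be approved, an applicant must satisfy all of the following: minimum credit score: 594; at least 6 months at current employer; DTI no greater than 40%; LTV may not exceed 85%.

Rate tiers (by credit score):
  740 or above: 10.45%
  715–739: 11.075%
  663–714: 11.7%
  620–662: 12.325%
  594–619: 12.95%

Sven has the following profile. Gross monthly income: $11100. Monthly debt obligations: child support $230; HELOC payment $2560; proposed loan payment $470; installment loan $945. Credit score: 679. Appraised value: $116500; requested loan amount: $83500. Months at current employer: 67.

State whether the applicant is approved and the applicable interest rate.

Approved at 11.7%

Credit score 679 ≥ 594 (meets minimum)
Total monthly debts = (230 + 2,560 + 470 + 945) = 4,205. DTI = 4,205/11,100 = 37.9% ≤ 40%
Employment 67 ≥ 6 months
Loan-to-value = 83,500/116,500 = 71.7% — pass (85% max)
All requirements met. Score 679 falls in the 663–714 tier → 11.7%.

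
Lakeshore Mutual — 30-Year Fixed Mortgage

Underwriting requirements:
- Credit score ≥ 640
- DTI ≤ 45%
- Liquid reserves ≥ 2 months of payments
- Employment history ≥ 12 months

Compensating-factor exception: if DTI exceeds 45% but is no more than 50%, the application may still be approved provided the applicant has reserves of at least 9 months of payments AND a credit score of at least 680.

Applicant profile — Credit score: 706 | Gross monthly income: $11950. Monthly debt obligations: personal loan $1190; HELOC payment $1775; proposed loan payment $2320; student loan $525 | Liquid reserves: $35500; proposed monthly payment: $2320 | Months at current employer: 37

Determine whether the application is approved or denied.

Credit score 706 ≥ 640 (meets base)
Total debts = (1,190 + 1,775 + 2,320 + 525) = 5,810. DTI = 5,810/11,950 = 48.6% > 45% — standard DTI limit exceeded.
Liquid reserves cover 35,500/2,320 = 15.3 months — ≥ 2 required
Employment 37 ≥ 12 months
48.6% falls in the override range (45%–50%), so the compensating-factor test applies.
Reserves 15.3 ≥ 9 months; credit score 706 ≥ 680.
Both override conditions satisfied; DTI exception granted.

Approved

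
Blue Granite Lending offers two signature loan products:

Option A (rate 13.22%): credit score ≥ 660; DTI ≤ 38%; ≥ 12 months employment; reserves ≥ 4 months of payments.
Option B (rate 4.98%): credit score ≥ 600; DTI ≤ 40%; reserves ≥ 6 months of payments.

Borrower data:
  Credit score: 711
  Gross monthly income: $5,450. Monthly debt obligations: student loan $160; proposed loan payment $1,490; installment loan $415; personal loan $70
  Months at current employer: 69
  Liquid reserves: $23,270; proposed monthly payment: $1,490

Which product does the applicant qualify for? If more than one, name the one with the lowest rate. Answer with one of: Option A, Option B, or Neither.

Option B

Total debts = (160 + 1,490 + 415 + 70) = 2,135; DTI = 2,135/5,450 = 39.2%.
Reserves = 23,270/1,490 = 15.6 months.
Option A: score 711 ≥ 660; DTI 39.2% > 38%; employment 69 ≥ 12 mo; reserves 15.6 ≥ 4 mo → does not qualify.
Option B: score 711 ≥ 600; DTI 39.2% ≤ 40%; reserves 15.6 ≥ 6 mo → qualifies.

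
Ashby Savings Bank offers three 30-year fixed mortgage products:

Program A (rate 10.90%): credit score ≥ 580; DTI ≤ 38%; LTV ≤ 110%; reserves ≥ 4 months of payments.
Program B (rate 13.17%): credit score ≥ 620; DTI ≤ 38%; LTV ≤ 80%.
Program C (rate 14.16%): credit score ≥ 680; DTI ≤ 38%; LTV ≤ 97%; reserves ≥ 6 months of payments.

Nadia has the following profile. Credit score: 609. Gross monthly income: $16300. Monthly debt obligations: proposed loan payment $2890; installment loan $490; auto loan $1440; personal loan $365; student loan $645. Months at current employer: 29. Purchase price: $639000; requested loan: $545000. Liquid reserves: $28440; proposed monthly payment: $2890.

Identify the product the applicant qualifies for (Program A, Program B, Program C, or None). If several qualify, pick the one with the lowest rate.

Program A

Total debts = (2,890 + 490 + 1,440 + 365 + 645) = 5,830; DTI = 5,830/16,300 = 35.8%.
LTV = 545,000/639,000 = 85.3%.
Reserves = 28,440/2,890 = 9.8 months.
Program A: score 609 ≥ 580; DTI 35.8% ≤ 38%; LTV 85.3% ≤ 110%; reserves 9.8 ≥ 4 mo → qualifies.
Program B: score 609 < 620; DTI 35.8% ≤ 38%; LTV 85.3% > 80% → does not qualify.
Program C: score 609 < 680; DTI 35.8% ≤ 38%; LTV 85.3% ≤ 97%; reserves 9.8 ≥ 6 mo → does not qualify.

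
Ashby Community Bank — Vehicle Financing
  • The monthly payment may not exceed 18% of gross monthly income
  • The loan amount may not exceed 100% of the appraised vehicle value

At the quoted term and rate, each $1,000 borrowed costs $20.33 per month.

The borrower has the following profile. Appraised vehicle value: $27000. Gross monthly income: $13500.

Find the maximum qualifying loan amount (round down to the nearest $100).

$27,000

Payment cap: 18% × $13,500 = $2,430/month.
At $20.33 per $1,000, that supports 2,430/20.33 × 1,000 ≈ $119,527 → $119,500.
LTV cap: 100% × $27,000 = $27,000 → $27,000.
Binding constraint: loan-to-value.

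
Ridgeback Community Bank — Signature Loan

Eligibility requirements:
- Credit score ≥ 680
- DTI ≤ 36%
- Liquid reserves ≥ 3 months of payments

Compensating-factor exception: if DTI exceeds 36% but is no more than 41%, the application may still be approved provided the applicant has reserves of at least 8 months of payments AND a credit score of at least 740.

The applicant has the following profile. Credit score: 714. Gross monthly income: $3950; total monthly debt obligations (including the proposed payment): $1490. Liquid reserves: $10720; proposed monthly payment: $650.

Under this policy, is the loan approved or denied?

Credit score 714 ≥ 680 (meets base)
DTI = 1,490/3,950 = 37.7% > 36% — standard DTI limit exceeded.
Liquid reserves cover 10,720/650 = 16.5 months — ≥ 3 required
37.7% falls in the override range (36%–41%), so the compensating-factor test applies.
Override check — reserves: 16.5 mo (ok); score: 714 (below 740).
Compensating-factor requirement not fully met.

Denied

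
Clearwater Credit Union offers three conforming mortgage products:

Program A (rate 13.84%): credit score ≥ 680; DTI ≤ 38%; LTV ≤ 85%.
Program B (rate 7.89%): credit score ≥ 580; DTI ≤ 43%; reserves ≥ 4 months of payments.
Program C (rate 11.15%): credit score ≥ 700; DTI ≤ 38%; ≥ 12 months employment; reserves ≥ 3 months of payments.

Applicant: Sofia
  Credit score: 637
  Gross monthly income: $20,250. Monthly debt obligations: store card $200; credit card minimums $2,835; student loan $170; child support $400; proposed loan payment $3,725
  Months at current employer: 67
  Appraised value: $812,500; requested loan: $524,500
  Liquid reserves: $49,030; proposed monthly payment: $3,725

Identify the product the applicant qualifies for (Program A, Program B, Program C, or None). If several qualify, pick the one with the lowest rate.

Total debts = (200 + 2,835 + 170 + 400 + 3,725) = 7,330; DTI = 7,330/20,250 = 36.2%.
LTV = 524,500/812,500 = 64.6%.
Reserves = 49,030/3,725 = 13.2 months.
Program A: score 637 < 680; DTI 36.2% ≤ 38%; LTV 64.6% ≤ 85% → does not qualify.
Program B: score 637 ≥ 580; DTI 36.2% ≤ 43%; reserves 13.2 ≥ 4 mo → qualifies.
Program C: score 637 < 700; DTI 36.2% ≤ 38%; employment 67 ≥ 12 mo; reserves 13.2 ≥ 3 mo → does not qualify.

Program B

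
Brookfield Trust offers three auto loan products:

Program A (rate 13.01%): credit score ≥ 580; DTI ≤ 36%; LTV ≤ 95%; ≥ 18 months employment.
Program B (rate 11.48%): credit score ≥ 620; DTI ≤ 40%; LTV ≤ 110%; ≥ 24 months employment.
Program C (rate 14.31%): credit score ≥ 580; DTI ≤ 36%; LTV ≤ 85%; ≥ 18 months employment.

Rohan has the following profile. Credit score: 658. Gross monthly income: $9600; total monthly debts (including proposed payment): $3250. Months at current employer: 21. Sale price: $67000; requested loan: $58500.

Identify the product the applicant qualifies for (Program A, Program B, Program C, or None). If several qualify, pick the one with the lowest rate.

Program A

DTI = 3,250/9,600 = 33.9%.
LTV = 58,500/67,000 = 87.3%.
Program A: score 658 ≥ 580; DTI 33.9% ≤ 36%; LTV 87.3% ≤ 95%; employment 21 ≥ 18 mo → qualifies.
Program B: score 658 ≥ 620; DTI 33.9% ≤ 40%; LTV 87.3% ≤ 110%; employment 21 < 24 mo → does not qualify.
Program C: score 658 ≥ 580; DTI 33.9% ≤ 36%; LTV 87.3% > 85%; employment 21 ≥ 18 mo → does not qualify.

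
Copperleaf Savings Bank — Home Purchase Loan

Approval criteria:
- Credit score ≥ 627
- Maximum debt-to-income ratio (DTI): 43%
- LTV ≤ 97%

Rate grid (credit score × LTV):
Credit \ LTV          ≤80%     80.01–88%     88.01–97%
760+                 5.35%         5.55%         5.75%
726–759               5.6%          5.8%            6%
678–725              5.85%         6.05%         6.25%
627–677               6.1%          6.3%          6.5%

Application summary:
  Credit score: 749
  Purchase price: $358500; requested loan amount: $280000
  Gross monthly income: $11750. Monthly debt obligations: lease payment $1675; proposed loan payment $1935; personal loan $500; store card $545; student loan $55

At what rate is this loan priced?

5.6%

Credit score 749 ≥ 627; Total monthly debts = (1,675 + 1,935 + 500 + 545 + 55) = 4,710. DTI = 4,710/11,750 = 40.1% ≤ 43%
Loan-to-value = 280,000/358,500 = 78.1% — pass (97% max)
Score 749 is in the 726–759 band; LTV 78.1% is in the ≤80% band → 5.6%.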